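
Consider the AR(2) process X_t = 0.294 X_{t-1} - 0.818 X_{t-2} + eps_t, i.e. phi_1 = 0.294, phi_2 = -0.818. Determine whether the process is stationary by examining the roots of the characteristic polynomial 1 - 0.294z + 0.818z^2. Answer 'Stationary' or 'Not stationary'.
\text{Stationary}

The AR(p) characteristic polynomial is P(z) = 1 - 0.294z + 0.818z^2.
Stationarity requires all roots to lie outside the unit circle, i.e. |z| > 1 for every root.
Set 1 + (-0.294) z + (0.818) z^2 = 0, i.e. a z^2 + b z + c = 0 with a = 0.818, b = -0.294, c = 1.
Discriminant D = b^2 - 4ac = (-0.294)^2 - 4*(0.818)*1 = 0.086436 - (3.272) = -3.185564.
D < 0, so the roots are the complex-conjugate pair z = (-b +/- i sqrt(-D)) / (2a) = 0.1797 +/- 1.091i.
For a conjugate pair |z|^2 = z * conj(z) = (product of roots) = c/a = 1/(0.818) = 1.222494, so |z| = sqrt(1.222494) = 1.1057 for both roots.
Moduli of all roots: 1.1057, 1.1057.
All moduli strictly greater than 1? Yes.
Verdict: Stationary.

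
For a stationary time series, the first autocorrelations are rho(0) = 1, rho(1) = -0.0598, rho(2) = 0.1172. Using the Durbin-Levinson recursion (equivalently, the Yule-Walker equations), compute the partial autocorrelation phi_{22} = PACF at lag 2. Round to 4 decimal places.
\phi_{22} = 0.1140

The PACF at lag k is phi_{kk}, the last component of the solution
to the Yule-Walker system G_k phi = r_k where
  (G_k)_{ij} = rho(|i - j|), (r_k)_i = rho(i), i,j = 1..k.
Equivalently, Durbin-Levinson gives phi_{kk} iteratively:
  phi_{11} = rho(1)
  phi_{kk} = [rho(k) - sum_{j=1..k-1} phi_{k-1,j} rho(k-j)]
            / [1 - sum_{j=1..k-1} phi_{k-1,j} rho(j)],
  phi_{k,j} = phi_{k-1,j} - phi_{kk} phi_{k-1,k-j},  j = 1..k-1.
Step k = 1:
  phi_11 = rho(1) = -0.0598.
Step k = 2:
  phi_22 = [rho(2) - phi_11 rho(1)] / [1 - phi_11 rho(1)] = [0.1172 - (-0.0598)(-0.0598)] / [1 - (-0.0598)(-0.0598)]
         = 0.11362396 / 0.99642396 = 0.114.
Therefore phi_{22} = 0.1140.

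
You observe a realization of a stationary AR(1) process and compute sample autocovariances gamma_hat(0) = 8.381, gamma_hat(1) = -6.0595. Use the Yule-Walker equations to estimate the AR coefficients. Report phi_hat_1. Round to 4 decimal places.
\hat\phi_{1} = -0.7230

The Yule-Walker equations for an AR(p) process read, in matrix form,
  Gamma_p phi = r_p,   with   (Gamma_p)_{ij} = gamma(|i - j|),
                       (r_p)_i = gamma(i),   i,j = 1..p.
Substitute the sample gammas (Toeplitz matrix and right-hand side of size 1):
  Gamma_p = [[8.381]]
  r_p     = [-6.0595]
With p = 1 this is the single equation gamma(0) phi_1 = gamma(1):
  phi_hat_1 = gamma(1) / gamma(0) = -6.0595 / 8.381 = -0.7230.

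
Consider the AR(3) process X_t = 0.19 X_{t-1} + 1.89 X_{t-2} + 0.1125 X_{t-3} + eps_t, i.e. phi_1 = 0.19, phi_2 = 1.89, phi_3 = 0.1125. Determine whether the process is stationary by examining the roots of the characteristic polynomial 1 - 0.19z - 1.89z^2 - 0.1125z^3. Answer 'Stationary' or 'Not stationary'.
\text{Not stationary}

The AR(p) characteristic polynomial is P(z) = 1 - 0.19z - 1.89z^2 - 0.1125z^3.
Stationarity requires all roots to lie outside the unit circle, i.e. |z| > 1 for every root.
Degree 3: look for a simple real root z0 first, then factor out (1 - z/z0) and solve the remaining quadratic.
Testing z0 = -0.8: P(-0.8) = 1 + (-0.19)(-0.8) + (-1.89)(-0.8)^2 + (-0.1125)(-0.8)^3
  = 1 + (0.152) + (-1.2096) + (0.0576) = 0.  So z_0 = -0.8 is a root, |z_0| = 0.8.
Divide out the factor (1 + 1.25 z) = (1 - z/z0) (since 1/z0 = -1.25):
  P(z) = (1 + 1.25 z)(1 + (-1.44) z + (-0.09) z^2)
  [check: z-coef -1.44 - (-1.25) = -0.19; z^2-coef -0.09 - (-1.25)(-1.44) = -1.89; z^3-coef -(-1.25)(-0.09) = -0.1125.]
Remaining roots from the quadratic factor 1 + (-1.44) z + (-0.09) z^2:
  Set 1 + (-1.44) z + (-0.09) z^2 = 0, i.e. a z^2 + b z + c = 0 with a = -0.09, b = -1.44, c = 1.
  Discriminant D = b^2 - 4ac = (-1.44)^2 - 4*(-0.09)*1 = 2.0736 - (-0.36) = 2.4336.
  D >= 0, so the roots are real: z = (-b +/- sqrt(D)) / (2a) = (1.44 +/- 1.56) / (-0.18).
    z_1 = (1.44 + 1.56) / (-0.18) = -16.6667,   |z_1| = 16.6667.
    z_2 = (1.44 - 1.56) / (-0.18) = 0.6667,   |z_2| = 0.6667.
Moduli of all roots: 0.8000, 16.6667, 0.6667.
All moduli strictly greater than 1? No.
Verdict: Not stationary.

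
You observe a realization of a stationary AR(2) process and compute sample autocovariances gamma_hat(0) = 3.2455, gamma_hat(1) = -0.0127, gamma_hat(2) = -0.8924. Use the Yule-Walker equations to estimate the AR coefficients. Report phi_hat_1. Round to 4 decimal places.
\hat\phi_{1} = -0.0050

The Yule-Walker equations for an AR(p) process read, in matrix form,
  Gamma_p phi = r_p,   with   (Gamma_p)_{ij} = gamma(|i - j|),
                       (r_p)_i = gamma(i),   i,j = 1..p.
Substitute the sample gammas (Toeplitz matrix and right-hand side of size 2):
  Gamma_p = [[3.2455, -0.0127], [-0.0127, 3.2455]]
  r_p     = [-0.0127, -0.8924]
Written out:
  3.2455 phi_1 - 0.0127 phi_2 = -0.0127
  -0.0127 phi_1 + 3.2455 phi_2 = -0.8924
Solve by Cramer's rule:
  det = gamma(0)^2 - gamma(1)^2 = (3.2455)^2 - (-0.0127)^2 = 10.53327025 - 0.00016129 = 10.53310896
  phi_hat_1 = [gamma(1) gamma(0) - gamma(1) gamma(2)] / det = [(-0.0127)(3.2455) - (-0.0127)(-0.8924)] / 10.53310896 = -0.05255133 / 10.53310896 = -0.005
  phi_hat_2 = [gamma(0) gamma(2) - gamma(1)^2] / det = [(3.2455)(-0.8924) - (-0.0127)^2] / 10.53310896 = -2.89644549 / 10.53310896 = -0.275
So phi_hat = [-0.0050, -0.2750].
Therefore phi_hat_1 = -0.0050.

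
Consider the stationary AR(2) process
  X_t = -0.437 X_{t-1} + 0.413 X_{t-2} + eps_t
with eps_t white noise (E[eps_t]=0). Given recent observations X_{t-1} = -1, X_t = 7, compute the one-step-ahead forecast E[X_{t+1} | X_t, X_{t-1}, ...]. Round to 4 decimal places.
E[X_{t+1} \mid \mathcal F_t] = -3.4720

For an AR(p) model X_t = c + sum_i phi_i X_{t-i} + eps_t, the
one-step-ahead conditional mean is
  E[X_{t+1} | X_t, ...] = c + sum_i phi_i X_{t+1-i}.
Substitute known values:
  E[X_{t+1} | ...] = (-0.437) * (7) + (0.413) * (-1)
                   = -3.4720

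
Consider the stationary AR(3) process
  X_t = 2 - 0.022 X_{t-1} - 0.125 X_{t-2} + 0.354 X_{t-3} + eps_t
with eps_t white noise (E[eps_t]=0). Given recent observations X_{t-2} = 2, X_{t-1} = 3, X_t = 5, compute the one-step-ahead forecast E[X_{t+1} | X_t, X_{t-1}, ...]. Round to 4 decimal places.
E[X_{t+1} \mid \mathcal F_t] = 2.2230

For an AR(p) model X_t = c + sum_i phi_i X_{t-i} + eps_t, the
one-step-ahead conditional mean is
  E[X_{t+1} | X_t, ...] = c + sum_i phi_i X_{t+1-i}.
Substitute known values:
  E[X_{t+1} | ...] = 2 + (-0.022) * (5) + (-0.125) * (3) + (0.354) * (2)
                   = 2.2230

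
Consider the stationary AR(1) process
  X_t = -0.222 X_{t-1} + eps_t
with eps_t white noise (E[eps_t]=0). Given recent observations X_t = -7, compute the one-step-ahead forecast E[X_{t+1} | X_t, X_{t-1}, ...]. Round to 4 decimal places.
E[X_{t+1} \mid \mathcal F_t] = 1.5540

For an AR(p) model X_t = c + sum_i phi_i X_{t-i} + eps_t, the
one-step-ahead conditional mean is
  E[X_{t+1} | X_t, ...] = c + sum_i phi_i X_{t+1-i}.
Substitute known values:
  E[X_{t+1} | ...] = (-0.222) * (-7)
                   = 1.5540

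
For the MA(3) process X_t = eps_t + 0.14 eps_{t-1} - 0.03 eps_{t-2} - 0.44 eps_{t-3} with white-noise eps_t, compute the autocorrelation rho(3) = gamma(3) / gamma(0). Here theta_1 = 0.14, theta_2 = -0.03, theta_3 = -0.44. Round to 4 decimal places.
\rho(3) = -0.3624

For an MA(q) process with theta_0 = 1, the autocovariance is
  gamma(k) = sigma^2 * sum_{i=0..q-k} theta_i * theta_{i+k},
and rho(k) = gamma(k) / gamma(0). Sigma^2 cancels.
  numerator   = (1)*(-0.44) = -0.44.
  denominator = (1)^2 + (0.14)^2 + (-0.03)^2 + (-0.44)^2 = 1.2141.
  rho(3) = -0.44 / 1.2141 = -0.3624.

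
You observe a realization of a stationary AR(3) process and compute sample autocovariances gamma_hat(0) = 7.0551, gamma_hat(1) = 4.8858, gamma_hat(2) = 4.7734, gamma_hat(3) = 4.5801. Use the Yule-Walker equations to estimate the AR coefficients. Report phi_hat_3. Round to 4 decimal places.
\hat\phi_{3} = 0.2150

The Yule-Walker equations for an AR(p) process read, in matrix form,
  Gamma_p phi = r_p,   with   (Gamma_p)_{ij} = gamma(|i - j|),
                       (r_p)_i = gamma(i),   i,j = 1..p.
Substitute the sample gammas (Toeplitz matrix and right-hand side of size 3):
  Gamma_p = [[7.0551, 4.8858, 4.7734], [4.8858, 7.0551, 4.8858], [4.7734, 4.8858, 7.0551]]
  r_p     = [4.8858, 4.7734, 4.5801]
Written out (R1..R3):
  (R1) 7.0551 phi_1 + 4.8858 phi_2 + 4.7734 phi_3 = 4.8858
  (R2) 4.8858 phi_1 + 7.0551 phi_2 + 4.8858 phi_3 = 4.7734
  (R3) 4.7734 phi_1 + 4.8858 phi_2 + 7.0551 phi_3 = 4.5801
Gaussian elimination:
  R2 <- R2 - (4.8858/7.0551) R1 = R2 - (0.69252) R1:  3.671584 phi_2 + 1.580124 phi_3 = 1.389884
  R3 <- R3 - (4.7734/7.0551) R1 = R3 - (0.676589) R1:  1.580124 phi_2 + 3.825472 phi_3 = 1.274424
  R3 <- R3 - (1.580124/3.671584) R2 = R3 - (0.430366) R2:  3.145441 phi_3 = 0.676265
Back-substitution:
  phi_hat_3 = 0.676265 / 3.145441 = 0.214999
  phi_hat_2 = (1.389884 - (1.580124)(0.214999)) / 3.671584 = 0.286024
  phi_hat_1 = (4.8858 - (4.8858)(0.286024) - (4.7734)(0.214999)) / 7.0551 = 0.348978
So phi_hat = [0.3490, 0.2860, 0.2150].
Therefore phi_hat_3 = 0.2150.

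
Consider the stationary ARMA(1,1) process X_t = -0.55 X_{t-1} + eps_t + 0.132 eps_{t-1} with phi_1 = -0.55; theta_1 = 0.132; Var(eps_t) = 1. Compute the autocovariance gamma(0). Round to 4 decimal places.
\gamma(0) = 1.2505

Multiply the model equation by X_{t-k} and take expectations. With theta_0 = psi_0 = 1 and psi_j the MA(infinity) weights, this gives
  gamma(k) - sum_i phi_i gamma(k-i) = c_k,
  c_k = sigma^2 * sum_{j=k..q} theta_j psi_{j-k}   (c_k = 0 for k > q),
using gamma(-m) = gamma(m).
psi-weights needed (psi_j = theta_j + sum_i phi_i psi_{j-i}):
  psi_1 = theta_1 + phi_1 = 0.132 + (-0.55) = -0.418
Right-hand sides:
  c_0 = sigma^2 (1 + theta_1 psi_1) = 1 * (1 + (0.132)(-0.418)) = 1 * 0.944824 = 0.944824
  c_1 = sigma^2 theta_1 = 1 * (0.132) = 0.132
  c_2 = 0
Equations for k = 0 and k = 1 (AR order 1):
  gamma(0) = phi_1 gamma(1) + c_0
  gamma(1) = phi_1 gamma(0) + c_1
Substituting the second into the first: gamma(0) (1 - phi_1^2) = c_0 + phi_1 c_1, so
  gamma(0) = (c_0 + phi_1 c_1) / (1 - phi_1^2) = (0.944824 + (-0.55)(0.132)) / (1 - (-0.55)^2) = 0.872224 / 0.6975 = 1.2505.
Therefore gamma(0) = 1.2505 (to 4 decimal places).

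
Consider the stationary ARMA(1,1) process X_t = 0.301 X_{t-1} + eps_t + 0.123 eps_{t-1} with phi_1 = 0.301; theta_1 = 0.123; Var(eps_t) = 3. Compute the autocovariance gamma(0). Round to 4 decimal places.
\gamma(0) = 3.5931

Multiply the model equation by X_{t-k} and take expectations. With theta_0 = psi_0 = 1 and psi_j the MA(infinity) weights, this gives
  gamma(k) - sum_i phi_i gamma(k-i) = c_k,
  c_k = sigma^2 * sum_{j=k..q} theta_j psi_{j-k}   (c_k = 0 for k > q),
using gamma(-m) = gamma(m).
psi-weights needed (psi_j = theta_j + sum_i phi_i psi_{j-i}):
  psi_1 = theta_1 + phi_1 = 0.123 + (0.301) = 0.424
Right-hand sides:
  c_0 = sigma^2 (1 + theta_1 psi_1) = 3 * (1 + (0.123)(0.424)) = 3 * 1.052152 = 3.156456
  c_1 = sigma^2 theta_1 = 3 * (0.123) = 0.369
  c_2 = 0
Equations for k = 0 and k = 1 (AR order 1):
  gamma(0) = phi_1 gamma(1) + c_0
  gamma(1) = phi_1 gamma(0) + c_1
Substituting the second into the first: gamma(0) (1 - phi_1^2) = c_0 + phi_1 c_1, so
  gamma(0) = (c_0 + phi_1 c_1) / (1 - phi_1^2) = (3.156456 + (0.301)(0.369)) / (1 - (0.301)^2) = 3.267525 / 0.909399 = 3.59306.
Therefore gamma(0) = 3.5931 (to 4 decimal places).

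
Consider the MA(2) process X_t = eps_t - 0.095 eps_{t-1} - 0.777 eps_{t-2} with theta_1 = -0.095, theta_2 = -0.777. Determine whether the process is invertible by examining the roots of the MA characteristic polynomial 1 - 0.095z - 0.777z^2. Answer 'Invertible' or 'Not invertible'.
\text{Invertible}

The MA(q) characteristic polynomial is P(z) = 1 - 0.095z - 0.777z^2.
Invertibility requires all roots to lie outside the unit circle, i.e. |z| > 1 for every root.
Set 1 + (-0.095) z + (-0.777) z^2 = 0, i.e. a z^2 + b z + c = 0 with a = -0.777, b = -0.095, c = 1.
Discriminant D = b^2 - 4ac = (-0.095)^2 - 4*(-0.777)*1 = 0.009025 - (-3.108) = 3.117025.
D >= 0, so the roots are real: z = (-b +/- sqrt(D)) / (2a) = (0.095 +/- 1.76551) / (-1.554).
  z_1 = (0.095 + 1.76551) / (-1.554) = -1.1972,   |z_1| = 1.1972.
  z_2 = (0.095 - 1.76551) / (-1.554) = 1.075,   |z_2| = 1.075.
Moduli of all roots: 1.1972, 1.0750.
All moduli strictly greater than 1? Yes.
Verdict: Invertible.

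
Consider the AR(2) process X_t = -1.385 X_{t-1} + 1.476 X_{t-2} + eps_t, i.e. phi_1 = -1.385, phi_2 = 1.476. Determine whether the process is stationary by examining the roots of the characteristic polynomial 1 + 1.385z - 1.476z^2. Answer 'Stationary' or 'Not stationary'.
\text{Not stationary}

The AR(p) characteristic polynomial is P(z) = 1 + 1.385z - 1.476z^2.
Stationarity requires all roots to lie outside the unit circle, i.e. |z| > 1 for every root.
Set 1 + (1.385) z + (-1.476) z^2 = 0, i.e. a z^2 + b z + c = 0 with a = -1.476, b = 1.385, c = 1.
Discriminant D = b^2 - 4ac = (1.385)^2 - 4*(-1.476)*1 = 1.918225 - (-5.904) = 7.822225.
D >= 0, so the roots are real: z = (-b +/- sqrt(D)) / (2a) = (-1.385 +/- 2.796824) / (-2.952).
  z_1 = (-1.385 + 2.796824) / (-2.952) = -0.4783,   |z_1| = 0.4783.
  z_2 = (-1.385 - 2.796824) / (-2.952) = 1.4166,   |z_2| = 1.4166.
Moduli of all roots: 0.4783, 1.4166.
All moduli strictly greater than 1? No.
Verdict: Not stationary.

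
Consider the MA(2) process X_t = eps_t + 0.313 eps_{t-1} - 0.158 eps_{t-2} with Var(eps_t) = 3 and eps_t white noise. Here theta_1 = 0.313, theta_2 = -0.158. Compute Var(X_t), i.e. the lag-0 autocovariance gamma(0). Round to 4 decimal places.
\gamma(0) = 3.3688

For an MA(q) process X_t = eps_t + sum_i theta_i eps_{t-i} with
Var(eps_t) = sigma^2, the variance is
  gamma(0) = sigma^2 * (1 + sum_i theta_i^2).
  sum_i theta_i^2 = (0.313)^2 + (-0.158)^2 = 0.097969 + 0.024964 = 0.122933.
  gamma(0) = 3 * (1 + 0.122933) = 3 * 1.122933 = 3.368799, which rounds to 3.3688.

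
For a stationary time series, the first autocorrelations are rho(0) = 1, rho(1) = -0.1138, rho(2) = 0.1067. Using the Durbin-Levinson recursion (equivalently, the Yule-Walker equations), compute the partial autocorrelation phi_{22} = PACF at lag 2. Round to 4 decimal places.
\phi_{22} = 0.0950

The PACF at lag k is phi_{kk}, the last component of the solution
to the Yule-Walker system G_k phi = r_k where
  (G_k)_{ij} = rho(|i - j|), (r_k)_i = rho(i), i,j = 1..k.
Equivalently, Durbin-Levinson gives phi_{kk} iteratively:
  phi_{11} = rho(1)
  phi_{kk} = [rho(k) - sum_{j=1..k-1} phi_{k-1,j} rho(k-j)]
            / [1 - sum_{j=1..k-1} phi_{k-1,j} rho(j)],
  phi_{k,j} = phi_{k-1,j} - phi_{kk} phi_{k-1,k-j},  j = 1..k-1.
Step k = 1:
  phi_11 = rho(1) = -0.1138.
Step k = 2:
  phi_22 = [rho(2) - phi_11 rho(1)] / [1 - phi_11 rho(1)] = [0.1067 - (-0.1138)(-0.1138)] / [1 - (-0.1138)(-0.1138)]
         = 0.09374956 / 0.98704956 = 0.095.
Therefore phi_{22} = 0.0950.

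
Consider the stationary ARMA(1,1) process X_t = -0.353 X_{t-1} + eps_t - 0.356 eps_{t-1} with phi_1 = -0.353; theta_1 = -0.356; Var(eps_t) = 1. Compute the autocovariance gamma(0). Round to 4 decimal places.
\gamma(0) = 1.5742

Multiply the model equation by X_{t-k} and take expectations. With theta_0 = psi_0 = 1 and psi_j the MA(infinity) weights, this gives
  gamma(k) - sum_i phi_i gamma(k-i) = c_k,
  c_k = sigma^2 * sum_{j=k..q} theta_j psi_{j-k}   (c_k = 0 for k > q),
using gamma(-m) = gamma(m).
psi-weights needed (psi_j = theta_j + sum_i phi_i psi_{j-i}):
  psi_1 = theta_1 + phi_1 = -0.356 + (-0.353) = -0.709
Right-hand sides:
  c_0 = sigma^2 (1 + theta_1 psi_1) = 1 * (1 + (-0.356)(-0.709)) = 1 * 1.252404 = 1.252404
  c_1 = sigma^2 theta_1 = 1 * (-0.356) = -0.356
  c_2 = 0
Equations for k = 0 and k = 1 (AR order 1):
  gamma(0) = phi_1 gamma(1) + c_0
  gamma(1) = phi_1 gamma(0) + c_1
Substituting the second into the first: gamma(0) (1 - phi_1^2) = c_0 + phi_1 c_1, so
  gamma(0) = (c_0 + phi_1 c_1) / (1 - phi_1^2) = (1.252404 + (-0.353)(-0.356)) / (1 - (-0.353)^2) = 1.378072 / 0.875391 = 1.574236.
Therefore gamma(0) = 1.5742 (to 4 decimal places).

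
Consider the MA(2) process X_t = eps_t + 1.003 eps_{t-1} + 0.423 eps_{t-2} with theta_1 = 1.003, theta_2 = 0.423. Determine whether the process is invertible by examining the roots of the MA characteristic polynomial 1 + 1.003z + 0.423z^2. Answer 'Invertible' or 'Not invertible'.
\text{Invertible}

The MA(q) characteristic polynomial is P(z) = 1 + 1.003z + 0.423z^2.
Invertibility requires all roots to lie outside the unit circle, i.e. |z| > 1 for every root.
Set 1 + (1.003) z + (0.423) z^2 = 0, i.e. a z^2 + b z + c = 0 with a = 0.423, b = 1.003, c = 1.
Discriminant D = b^2 - 4ac = (1.003)^2 - 4*(0.423)*1 = 1.006009 - (1.692) = -0.685991.
D < 0, so the roots are the complex-conjugate pair z = (-b +/- i sqrt(-D)) / (2a) = -1.1856 +/- 0.979i.
For a conjugate pair |z|^2 = z * conj(z) = (product of roots) = c/a = 1/(0.423) = 2.364066, so |z| = sqrt(2.364066) = 1.5376 for both roots.
Moduli of all roots: 1.5376, 1.5376.
All moduli strictly greater than 1? Yes.
Verdict: Invertible.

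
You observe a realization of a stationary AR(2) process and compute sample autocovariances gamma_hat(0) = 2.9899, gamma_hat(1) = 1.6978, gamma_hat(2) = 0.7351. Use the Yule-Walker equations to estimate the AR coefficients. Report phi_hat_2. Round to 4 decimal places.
\hat\phi_{2} = -0.1130

The Yule-Walker equations for an AR(p) process read, in matrix form,
  Gamma_p phi = r_p,   with   (Gamma_p)_{ij} = gamma(|i - j|),
                       (r_p)_i = gamma(i),   i,j = 1..p.
Substitute the sample gammas (Toeplitz matrix and right-hand side of size 2):
  Gamma_p = [[2.9899, 1.6978], [1.6978, 2.9899]]
  r_p     = [1.6978, 0.7351]
Written out:
  2.9899 phi_1 + 1.6978 phi_2 = 1.6978
  1.6978 phi_1 + 2.9899 phi_2 = 0.7351
Solve by Cramer's rule:
  det = gamma(0)^2 - gamma(1)^2 = (2.9899)^2 - (1.6978)^2 = 8.93950201 - 2.88252484 = 6.05697717
  phi_hat_1 = [gamma(1) gamma(0) - gamma(1) gamma(2)] / det = [(1.6978)(2.9899) - (1.6978)(0.7351)] / 6.05697717 = 3.82819944 / 6.05697717 = 0.632
  phi_hat_2 = [gamma(0) gamma(2) - gamma(1)^2] / det = [(2.9899)(0.7351) - (1.6978)^2] / 6.05697717 = -0.68464935 / 6.05697717 = -0.113
So phi_hat = [0.6320, -0.1130].
Therefore phi_hat_2 = -0.1130.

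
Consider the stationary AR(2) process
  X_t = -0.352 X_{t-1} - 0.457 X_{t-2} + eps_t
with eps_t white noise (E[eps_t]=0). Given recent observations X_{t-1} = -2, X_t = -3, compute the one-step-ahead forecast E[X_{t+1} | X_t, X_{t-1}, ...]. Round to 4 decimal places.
E[X_{t+1} \mid \mathcal F_t] = 1.9700

For an AR(p) model X_t = c + sum_i phi_i X_{t-i} + eps_t, the
one-step-ahead conditional mean is
  E[X_{t+1} | X_t, ...] = c + sum_i phi_i X_{t+1-i}.
Substitute known values:
  E[X_{t+1} | ...] = (-0.352) * (-3) + (-0.457) * (-2)
                   = 1.9700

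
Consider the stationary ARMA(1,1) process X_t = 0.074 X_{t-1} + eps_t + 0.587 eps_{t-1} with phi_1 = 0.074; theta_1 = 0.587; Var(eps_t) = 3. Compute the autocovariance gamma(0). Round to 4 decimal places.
\gamma(0) = 4.3180

Multiply the model equation by X_{t-k} and take expectations. With theta_0 = psi_0 = 1 and psi_j the MA(infinity) weights, this gives
  gamma(k) - sum_i phi_i gamma(k-i) = c_k,
  c_k = sigma^2 * sum_{j=k..q} theta_j psi_{j-k}   (c_k = 0 for k > q),
using gamma(-m) = gamma(m).
psi-weights needed (psi_j = theta_j + sum_i phi_i psi_{j-i}):
  psi_1 = theta_1 + phi_1 = 0.587 + (0.074) = 0.661
Right-hand sides:
  c_0 = sigma^2 (1 + theta_1 psi_1) = 3 * (1 + (0.587)(0.661)) = 3 * 1.388007 = 4.164021
  c_1 = sigma^2 theta_1 = 3 * (0.587) = 1.761
  c_2 = 0
Equations for k = 0 and k = 1 (AR order 1):
  gamma(0) = phi_1 gamma(1) + c_0
  gamma(1) = phi_1 gamma(0) + c_1
Substituting the second into the first: gamma(0) (1 - phi_1^2) = c_0 + phi_1 c_1, so
  gamma(0) = (c_0 + phi_1 c_1) / (1 - phi_1^2) = (4.164021 + (0.074)(1.761)) / (1 - (0.074)^2) = 4.294335 / 0.994524 = 4.31798.
Therefore gamma(0) = 4.3180 (to 4 decimal places).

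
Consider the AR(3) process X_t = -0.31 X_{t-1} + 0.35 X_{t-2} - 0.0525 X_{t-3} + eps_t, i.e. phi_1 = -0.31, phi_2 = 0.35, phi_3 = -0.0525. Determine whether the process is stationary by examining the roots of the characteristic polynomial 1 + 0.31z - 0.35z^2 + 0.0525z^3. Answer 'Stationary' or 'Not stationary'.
\text{Stationary}

The AR(p) characteristic polynomial is P(z) = 1 + 0.31z - 0.35z^2 + 0.0525z^3.
Stationarity requires all roots to lie outside the unit circle, i.e. |z| > 1 for every root.
Degree 3: look for a simple real root z0 first, then factor out (1 - z/z0) and solve the remaining quadratic.
Testing z0 = 4: P(4) = 1 + (0.31)(4) + (-0.35)(4)^2 + (0.0525)(4)^3
  = 1 + (1.24) + (-5.6) + (3.36) = 0.  So z_0 = 4 is a root, |z_0| = 4.
Divide out the factor (1 - 0.25 z) = (1 - z/z0) (since 1/z0 = 0.25):
  P(z) = (1 - 0.25 z)(1 + (0.56) z + (-0.21) z^2)
  [check: z-coef 0.56 - (0.25) = 0.31; z^2-coef -0.21 - (0.25)(0.56) = -0.35; z^3-coef -(0.25)(-0.21) = 0.0525.]
Remaining roots from the quadratic factor 1 + (0.56) z + (-0.21) z^2:
  Set 1 + (0.56) z + (-0.21) z^2 = 0, i.e. a z^2 + b z + c = 0 with a = -0.21, b = 0.56, c = 1.
  Discriminant D = b^2 - 4ac = (0.56)^2 - 4*(-0.21)*1 = 0.3136 - (-0.84) = 1.1536.
  D >= 0, so the roots are real: z = (-b +/- sqrt(D)) / (2a) = (-0.56 +/- 1.074058) / (-0.42).
    z_1 = (-0.56 + 1.074058) / (-0.42) = -1.2239,   |z_1| = 1.2239.
    z_2 = (-0.56 - 1.074058) / (-0.42) = 3.8906,   |z_2| = 3.8906.
Moduli of all roots: 4.0000, 1.2239, 3.8906.
All moduli strictly greater than 1? Yes.
Verdict: Stationary.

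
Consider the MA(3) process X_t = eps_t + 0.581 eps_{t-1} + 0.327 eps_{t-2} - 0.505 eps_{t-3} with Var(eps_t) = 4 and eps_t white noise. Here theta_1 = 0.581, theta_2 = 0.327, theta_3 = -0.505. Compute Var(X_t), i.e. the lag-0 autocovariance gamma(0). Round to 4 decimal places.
\gamma(0) = 6.7981

For an MA(q) process X_t = eps_t + sum_i theta_i eps_{t-i} with
Var(eps_t) = sigma^2, the variance is
  gamma(0) = sigma^2 * (1 + sum_i theta_i^2).
  sum_i theta_i^2 = (0.581)^2 + (0.327)^2 + (-0.505)^2 = 0.337561 + 0.106929 + 0.255025 = 0.699515.
  gamma(0) = 4 * (1 + 0.699515) = 4 * 1.699515 = 6.79806, which rounds to 6.7981.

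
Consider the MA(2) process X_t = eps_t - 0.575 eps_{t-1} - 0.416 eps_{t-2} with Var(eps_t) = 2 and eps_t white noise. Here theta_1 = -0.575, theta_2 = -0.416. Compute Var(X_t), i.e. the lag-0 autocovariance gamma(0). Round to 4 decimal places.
\gamma(0) = 3.0074

For an MA(q) process X_t = eps_t + sum_i theta_i eps_{t-i} with
Var(eps_t) = sigma^2, the variance is
  gamma(0) = sigma^2 * (1 + sum_i theta_i^2).
  sum_i theta_i^2 = (-0.575)^2 + (-0.416)^2 = 0.330625 + 0.173056 = 0.503681.
  gamma(0) = 2 * (1 + 0.503681) = 2 * 1.503681 = 3.007362, which rounds to 3.0074.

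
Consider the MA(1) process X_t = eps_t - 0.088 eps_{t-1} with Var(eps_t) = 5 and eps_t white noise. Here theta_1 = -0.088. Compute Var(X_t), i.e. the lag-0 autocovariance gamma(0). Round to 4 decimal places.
\gamma(0) = 5.0387

For an MA(q) process X_t = eps_t + sum_i theta_i eps_{t-i} with
Var(eps_t) = sigma^2, the variance is
  gamma(0) = sigma^2 * (1 + sum_i theta_i^2).
  sum_i theta_i^2 = (-0.088)^2 = 0.007744.
  gamma(0) = 5 * (1 + 0.007744) = 5 * 1.007744 = 5.03872, which rounds to 5.0387.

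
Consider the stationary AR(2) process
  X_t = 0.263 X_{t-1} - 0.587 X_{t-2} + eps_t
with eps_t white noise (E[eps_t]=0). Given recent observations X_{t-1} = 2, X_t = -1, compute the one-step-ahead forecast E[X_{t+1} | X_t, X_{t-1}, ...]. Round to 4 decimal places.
E[X_{t+1} \mid \mathcal F_t] = -1.4370

For an AR(p) model X_t = c + sum_i phi_i X_{t-i} + eps_t, the
one-step-ahead conditional mean is
  E[X_{t+1} | X_t, ...] = c + sum_i phi_i X_{t+1-i}.
Substitute known values:
  E[X_{t+1} | ...] = (0.263) * (-1) + (-0.587) * (2)
                   = -1.4370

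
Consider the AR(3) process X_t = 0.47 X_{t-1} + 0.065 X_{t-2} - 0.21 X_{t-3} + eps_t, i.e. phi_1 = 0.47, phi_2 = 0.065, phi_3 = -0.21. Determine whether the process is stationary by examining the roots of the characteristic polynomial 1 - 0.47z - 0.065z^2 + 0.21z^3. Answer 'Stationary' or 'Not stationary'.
\text{Stationary}

The AR(p) characteristic polynomial is P(z) = 1 - 0.47z - 0.065z^2 + 0.21z^3.
Stationarity requires all roots to lie outside the unit circle, i.e. |z| > 1 for every root.
Degree 3: look for a simple real root z0 first, then factor out (1 - z/z0) and solve the remaining quadratic.
Testing z0 = -2: P(-2) = 1 + (-0.47)(-2) + (-0.065)(-2)^2 + (0.21)(-2)^3
  = 1 + (0.94) + (-0.26) + (-1.68) = 0.  So z_0 = -2 is a root, |z_0| = 2.
Divide out the factor (1 + 0.5 z) = (1 - z/z0) (since 1/z0 = -0.5):
  P(z) = (1 + 0.5 z)(1 + (-0.97) z + (0.42) z^2)
  [check: z-coef -0.97 - (-0.5) = -0.47; z^2-coef 0.42 - (-0.5)(-0.97) = -0.065; z^3-coef -(-0.5)(0.42) = 0.21.]
Remaining roots from the quadratic factor 1 + (-0.97) z + (0.42) z^2:
  Set 1 + (-0.97) z + (0.42) z^2 = 0, i.e. a z^2 + b z + c = 0 with a = 0.42, b = -0.97, c = 1.
  Discriminant D = b^2 - 4ac = (-0.97)^2 - 4*(0.42)*1 = 0.9409 - (1.68) = -0.7391.
  D < 0, so the roots are the complex-conjugate pair z = (-b +/- i sqrt(-D)) / (2a) = 1.1548 +/- 1.0235i.
  For a conjugate pair |z|^2 = z * conj(z) = (product of roots) = c/a = 1/(0.42) = 2.380952, so |z| = sqrt(2.380952) = 1.543 for both roots.
Moduli of all roots: 2.0000, 1.5430, 1.5430.
All moduli strictly greater than 1? Yes.
Verdict: Stationary.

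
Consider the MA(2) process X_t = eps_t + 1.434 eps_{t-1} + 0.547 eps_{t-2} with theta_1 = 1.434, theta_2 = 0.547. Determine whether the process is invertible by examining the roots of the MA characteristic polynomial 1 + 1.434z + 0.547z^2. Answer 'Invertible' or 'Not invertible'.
\text{Invertible}

The MA(q) characteristic polynomial is P(z) = 1 + 1.434z + 0.547z^2.
Invertibility requires all roots to lie outside the unit circle, i.e. |z| > 1 for every root.
Set 1 + (1.434) z + (0.547) z^2 = 0, i.e. a z^2 + b z + c = 0 with a = 0.547, b = 1.434, c = 1.
Discriminant D = b^2 - 4ac = (1.434)^2 - 4*(0.547)*1 = 2.056356 - (2.188) = -0.131644.
D < 0, so the roots are the complex-conjugate pair z = (-b +/- i sqrt(-D)) / (2a) = -1.3108 +/- 0.3317i.
For a conjugate pair |z|^2 = z * conj(z) = (product of roots) = c/a = 1/(0.547) = 1.828154, so |z| = sqrt(1.828154) = 1.3521 for both roots.
Moduli of all roots: 1.3521, 1.3521.
All moduli strictly greater than 1? Yes.
Verdict: Invertible.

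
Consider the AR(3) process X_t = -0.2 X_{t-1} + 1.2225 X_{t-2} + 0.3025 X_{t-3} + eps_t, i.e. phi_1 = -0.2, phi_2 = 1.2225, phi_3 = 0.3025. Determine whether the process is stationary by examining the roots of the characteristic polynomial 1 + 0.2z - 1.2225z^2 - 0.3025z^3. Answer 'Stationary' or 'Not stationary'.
\text{Not stationary}

The AR(p) characteristic polynomial is P(z) = 1 + 0.2z - 1.2225z^2 - 0.3025z^3.
Stationarity requires all roots to lie outside the unit circle, i.e. |z| > 1 for every root.
Degree 3: look for a simple real root z0 first, then factor out (1 - z/z0) and solve the remaining quadratic.
Testing z0 = -4: P(-4) = 1 + (0.2)(-4) + (-1.2225)(-4)^2 + (-0.3025)(-4)^3
  = 1 + (-0.8) + (-19.56) + (19.36) = 0.  So z_0 = -4 is a root, |z_0| = 4.
Divide out the factor (1 + 0.25 z) = (1 - z/z0) (since 1/z0 = -0.25):
  P(z) = (1 + 0.25 z)(1 + (-0.05) z + (-1.21) z^2)
  [check: z-coef -0.05 - (-0.25) = 0.2; z^2-coef -1.21 - (-0.25)(-0.05) = -1.2225; z^3-coef -(-0.25)(-1.21) = -0.3025.]
Remaining roots from the quadratic factor 1 + (-0.05) z + (-1.21) z^2:
  Set 1 + (-0.05) z + (-1.21) z^2 = 0, i.e. a z^2 + b z + c = 0 with a = -1.21, b = -0.05, c = 1.
  Discriminant D = b^2 - 4ac = (-0.05)^2 - 4*(-1.21)*1 = 0.0025 - (-4.84) = 4.8425.
  D >= 0, so the roots are real: z = (-b +/- sqrt(D)) / (2a) = (0.05 +/- 2.200568) / (-2.42).
    z_1 = (0.05 + 2.200568) / (-2.42) = -0.93,   |z_1| = 0.93.
    z_2 = (0.05 - 2.200568) / (-2.42) = 0.8887,   |z_2| = 0.8887.
Moduli of all roots: 4.0000, 0.9300, 0.8887.
All moduli strictly greater than 1? No.
Verdict: Not stationary.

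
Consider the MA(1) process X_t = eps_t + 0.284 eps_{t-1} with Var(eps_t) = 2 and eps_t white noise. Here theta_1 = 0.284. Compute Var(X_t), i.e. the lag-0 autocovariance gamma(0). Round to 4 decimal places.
\gamma(0) = 2.1613

For an MA(q) process X_t = eps_t + sum_i theta_i eps_{t-i} with
Var(eps_t) = sigma^2, the variance is
  gamma(0) = sigma^2 * (1 + sum_i theta_i^2).
  sum_i theta_i^2 = (0.284)^2 = 0.080656.
  gamma(0) = 2 * (1 + 0.080656) = 2 * 1.080656 = 2.161312, which rounds to 2.1613.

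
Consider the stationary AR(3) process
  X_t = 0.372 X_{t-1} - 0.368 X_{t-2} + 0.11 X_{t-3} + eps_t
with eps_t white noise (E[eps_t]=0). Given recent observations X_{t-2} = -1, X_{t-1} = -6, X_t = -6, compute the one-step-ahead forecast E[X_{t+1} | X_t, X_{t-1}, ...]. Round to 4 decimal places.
E[X_{t+1} \mid \mathcal F_t] = -0.1340

For an AR(p) model X_t = c + sum_i phi_i X_{t-i} + eps_t, the
one-step-ahead conditional mean is
  E[X_{t+1} | X_t, ...] = c + sum_i phi_i X_{t+1-i}.
Substitute known values:
  E[X_{t+1} | ...] = (0.372) * (-6) + (-0.368) * (-6) + (0.11) * (-1)
                   = -0.1340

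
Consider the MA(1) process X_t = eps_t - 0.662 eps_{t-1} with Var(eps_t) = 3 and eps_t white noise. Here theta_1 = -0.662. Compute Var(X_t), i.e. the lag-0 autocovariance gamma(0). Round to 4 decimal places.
\gamma(0) = 4.3147

For an MA(q) process X_t = eps_t + sum_i theta_i eps_{t-i} with
Var(eps_t) = sigma^2, the variance is
  gamma(0) = sigma^2 * (1 + sum_i theta_i^2).
  sum_i theta_i^2 = (-0.662)^2 = 0.438244.
  gamma(0) = 3 * (1 + 0.438244) = 3 * 1.438244 = 4.314732, which rounds to 4.3147.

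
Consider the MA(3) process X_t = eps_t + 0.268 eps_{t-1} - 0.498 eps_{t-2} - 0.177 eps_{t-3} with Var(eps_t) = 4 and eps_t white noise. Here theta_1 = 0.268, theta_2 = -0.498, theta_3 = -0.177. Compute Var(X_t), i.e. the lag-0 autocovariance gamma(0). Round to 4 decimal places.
\gamma(0) = 5.4046

For an MA(q) process X_t = eps_t + sum_i theta_i eps_{t-i} with
Var(eps_t) = sigma^2, the variance is
  gamma(0) = sigma^2 * (1 + sum_i theta_i^2).
  sum_i theta_i^2 = (0.268)^2 + (-0.498)^2 + (-0.177)^2 = 0.071824 + 0.248004 + 0.031329 = 0.351157.
  gamma(0) = 4 * (1 + 0.351157) = 4 * 1.351157 = 5.404628, which rounds to 5.4046.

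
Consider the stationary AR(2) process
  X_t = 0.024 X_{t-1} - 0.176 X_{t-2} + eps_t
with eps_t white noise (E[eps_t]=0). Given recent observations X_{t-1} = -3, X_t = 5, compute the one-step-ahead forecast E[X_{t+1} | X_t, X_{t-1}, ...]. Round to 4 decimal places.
E[X_{t+1} \mid \mathcal F_t] = 0.6480

For an AR(p) model X_t = c + sum_i phi_i X_{t-i} + eps_t, the
one-step-ahead conditional mean is
  E[X_{t+1} | X_t, ...] = c + sum_i phi_i X_{t+1-i}.
Substitute known values:
  E[X_{t+1} | ...] = (0.024) * (5) + (-0.176) * (-3)
                   = 0.6480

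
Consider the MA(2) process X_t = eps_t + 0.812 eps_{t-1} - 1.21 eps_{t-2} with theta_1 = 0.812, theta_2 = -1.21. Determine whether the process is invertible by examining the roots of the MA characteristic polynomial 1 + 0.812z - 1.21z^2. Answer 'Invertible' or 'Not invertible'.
\text{Not invertible}

The MA(q) characteristic polynomial is P(z) = 1 + 0.812z - 1.21z^2.
Invertibility requires all roots to lie outside the unit circle, i.e. |z| > 1 for every root.
Set 1 + (0.812) z + (-1.21) z^2 = 0, i.e. a z^2 + b z + c = 0 with a = -1.21, b = 0.812, c = 1.
Discriminant D = b^2 - 4ac = (0.812)^2 - 4*(-1.21)*1 = 0.659344 - (-4.84) = 5.499344.
D >= 0, so the roots are real: z = (-b +/- sqrt(D)) / (2a) = (-0.812 +/- 2.345068) / (-2.42).
  z_1 = (-0.812 + 2.345068) / (-2.42) = -0.6335,   |z_1| = 0.6335.
  z_2 = (-0.812 - 2.345068) / (-2.42) = 1.3046,   |z_2| = 1.3046.
Moduli of all roots: 0.6335, 1.3046.
All moduli strictly greater than 1? No.
Verdict: Not invertible.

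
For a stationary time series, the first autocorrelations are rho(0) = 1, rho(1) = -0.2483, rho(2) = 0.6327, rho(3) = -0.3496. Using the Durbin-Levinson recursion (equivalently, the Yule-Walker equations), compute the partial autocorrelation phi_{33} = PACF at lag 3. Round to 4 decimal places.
\phi_{33} = -0.2319

The PACF at lag k is phi_{kk}, the last component of the solution
to the Yule-Walker system G_k phi = r_k where
  (G_k)_{ij} = rho(|i - j|), (r_k)_i = rho(i), i,j = 1..k.
Equivalently, Durbin-Levinson gives phi_{kk} iteratively:
  phi_{11} = rho(1)
  phi_{kk} = [rho(k) - sum_{j=1..k-1} phi_{k-1,j} rho(k-j)]
            / [1 - sum_{j=1..k-1} phi_{k-1,j} rho(j)],
  phi_{k,j} = phi_{k-1,j} - phi_{kk} phi_{k-1,k-j},  j = 1..k-1.
Step k = 1:
  phi_11 = rho(1) = -0.2483.
Step k = 2:
  phi_22 = [rho(2) - phi_11 rho(1)] / [1 - phi_11 rho(1)] = [0.6327 - (-0.2483)(-0.2483)] / [1 - (-0.2483)(-0.2483)]
         = 0.57104711 / 0.93834711 = 0.608567.
  Update: phi_21 = phi_11 - phi_22 phi_11 = -0.2483 - (0.608567)(-0.2483) = -0.097193.
Step k = 3:
  phi_33 = [rho(3) - phi_21 rho(2) - phi_22 rho(1)] / [1 - phi_21 rho(1) - phi_22 rho(2)]
    numerator   = -0.3496 - (-0.097193)(0.6327) - (0.608567)(-0.2483) = -0.13699892
    denominator = 1 - (-0.097193)(-0.2483) - (0.608567)(0.6327) = 0.59082667
  phi_33 = -0.13699892 / 0.59082667 = -0.2319.
Therefore phi_{33} = -0.2319.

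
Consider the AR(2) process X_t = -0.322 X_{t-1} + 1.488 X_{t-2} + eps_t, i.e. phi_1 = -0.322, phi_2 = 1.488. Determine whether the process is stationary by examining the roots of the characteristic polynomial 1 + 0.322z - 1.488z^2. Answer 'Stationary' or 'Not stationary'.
\text{Not stationary}

The AR(p) characteristic polynomial is P(z) = 1 + 0.322z - 1.488z^2.
Stationarity requires all roots to lie outside the unit circle, i.e. |z| > 1 for every root.
Set 1 + (0.322) z + (-1.488) z^2 = 0, i.e. a z^2 + b z + c = 0 with a = -1.488, b = 0.322, c = 1.
Discriminant D = b^2 - 4ac = (0.322)^2 - 4*(-1.488)*1 = 0.103684 - (-5.952) = 6.055684.
D >= 0, so the roots are real: z = (-b +/- sqrt(D)) / (2a) = (-0.322 +/- 2.46083) / (-2.976).
  z_1 = (-0.322 + 2.46083) / (-2.976) = -0.7187,   |z_1| = 0.7187.
  z_2 = (-0.322 - 2.46083) / (-2.976) = 0.9351,   |z_2| = 0.9351.
Moduli of all roots: 0.7187, 0.9351.
All moduli strictly greater than 1? No.
Verdict: Not stationary.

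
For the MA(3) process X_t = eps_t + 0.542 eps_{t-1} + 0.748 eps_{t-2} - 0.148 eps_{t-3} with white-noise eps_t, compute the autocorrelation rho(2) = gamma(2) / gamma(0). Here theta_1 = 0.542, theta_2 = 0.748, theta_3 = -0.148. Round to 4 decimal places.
\rho(2) = 0.3561

For an MA(q) process with theta_0 = 1, the autocovariance is
  gamma(k) = sigma^2 * sum_{i=0..q-k} theta_i * theta_{i+k},
and rho(k) = gamma(k) / gamma(0). Sigma^2 cancels.
  numerator   = (1)*(0.748) + (0.542)*(-0.148) = 0.667784.
  denominator = (1)^2 + (0.542)^2 + (0.748)^2 + (-0.148)^2 = 1.875172.
  rho(2) = 0.667784 / 1.875172 = 0.3561.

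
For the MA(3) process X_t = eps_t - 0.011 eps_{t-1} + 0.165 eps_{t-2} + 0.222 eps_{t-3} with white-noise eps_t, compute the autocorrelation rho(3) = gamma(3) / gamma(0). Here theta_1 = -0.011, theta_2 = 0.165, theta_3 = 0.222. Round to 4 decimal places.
\rho(3) = 0.2062

For an MA(q) process with theta_0 = 1, the autocovariance is
  gamma(k) = sigma^2 * sum_{i=0..q-k} theta_i * theta_{i+k},
and rho(k) = gamma(k) / gamma(0). Sigma^2 cancels.
  numerator   = (1)*(0.222) = 0.222.
  denominator = (1)^2 + (-0.011)^2 + (0.165)^2 + (0.222)^2 = 1.07663.
  rho(3) = 0.222 / 1.07663 = 0.2062.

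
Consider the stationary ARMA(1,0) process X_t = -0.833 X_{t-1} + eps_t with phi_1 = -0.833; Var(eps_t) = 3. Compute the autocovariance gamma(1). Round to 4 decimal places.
\gamma(1) = -8.1637

Multiply the model equation by X_{t-k} and take expectations. With theta_0 = psi_0 = 1 and psi_j the MA(infinity) weights, this gives
  gamma(k) - sum_i phi_i gamma(k-i) = c_k,
  c_k = sigma^2 * sum_{j=k..q} theta_j psi_{j-k}   (c_k = 0 for k > q),
using gamma(-m) = gamma(m).
Pure AR (q = 0): c_0 = sigma^2 = 3, c_k = 0 for k >= 1.
Equations for k = 0 and k = 1 (AR order 1):
  gamma(0) = phi_1 gamma(1) + c_0
  gamma(1) = phi_1 gamma(0) + c_1
Substituting the second into the first: gamma(0) (1 - phi_1^2) = c_0 + phi_1 c_1, so
  gamma(0) = c_0 / (1 - phi_1^2) = 3 / (1 - (-0.833)^2) = 3 / 0.306111 = 9.800367.
  gamma(1) = phi_1 gamma(0) = (-0.833)(9.800367) = -8.163705.
Therefore gamma(1) = -8.1637 (to 4 decimal places).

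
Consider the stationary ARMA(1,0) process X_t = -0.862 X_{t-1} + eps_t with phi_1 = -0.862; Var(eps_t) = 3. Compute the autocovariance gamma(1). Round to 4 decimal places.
\gamma(1) = -10.0640

Multiply the model equation by X_{t-k} and take expectations. With theta_0 = psi_0 = 1 and psi_j the MA(infinity) weights, this gives
  gamma(k) - sum_i phi_i gamma(k-i) = c_k,
  c_k = sigma^2 * sum_{j=k..q} theta_j psi_{j-k}   (c_k = 0 for k > q),
using gamma(-m) = gamma(m).
Pure AR (q = 0): c_0 = sigma^2 = 3, c_k = 0 for k >= 1.
Equations for k = 0 and k = 1 (AR order 1):
  gamma(0) = phi_1 gamma(1) + c_0
  gamma(1) = phi_1 gamma(0) + c_1
Substituting the second into the first: gamma(0) (1 - phi_1^2) = c_0 + phi_1 c_1, so
  gamma(0) = c_0 / (1 - phi_1^2) = 3 / (1 - (-0.862)^2) = 3 / 0.256956 = 11.675151.
  gamma(1) = phi_1 gamma(0) = (-0.862)(11.675151) = -10.06398.
Therefore gamma(1) = -10.0640 (to 4 decimal places).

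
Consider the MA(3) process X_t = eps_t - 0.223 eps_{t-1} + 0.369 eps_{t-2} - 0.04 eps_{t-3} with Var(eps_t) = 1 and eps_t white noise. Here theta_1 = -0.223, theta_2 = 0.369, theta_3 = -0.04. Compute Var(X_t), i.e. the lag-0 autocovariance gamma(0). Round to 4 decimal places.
\gamma(0) = 1.1875

For an MA(q) process X_t = eps_t + sum_i theta_i eps_{t-i} with
Var(eps_t) = sigma^2, the variance is
  gamma(0) = sigma^2 * (1 + sum_i theta_i^2).
  sum_i theta_i^2 = (-0.223)^2 + (0.369)^2 + (-0.04)^2 = 0.049729 + 0.136161 + 0.0016 = 0.18749.
  gamma(0) = 1 * (1 + 0.18749) = 1 * 1.18749 = 1.18749, which rounds to 1.1875.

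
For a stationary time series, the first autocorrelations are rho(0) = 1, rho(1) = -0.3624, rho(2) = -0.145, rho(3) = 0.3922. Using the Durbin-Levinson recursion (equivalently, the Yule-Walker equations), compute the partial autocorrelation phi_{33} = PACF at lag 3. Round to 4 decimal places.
\phi_{33} = 0.2660

The PACF at lag k is phi_{kk}, the last component of the solution
to the Yule-Walker system G_k phi = r_k where
  (G_k)_{ij} = rho(|i - j|), (r_k)_i = rho(i), i,j = 1..k.
Equivalently, Durbin-Levinson gives phi_{kk} iteratively:
  phi_{11} = rho(1)
  phi_{kk} = [rho(k) - sum_{j=1..k-1} phi_{k-1,j} rho(k-j)]
            / [1 - sum_{j=1..k-1} phi_{k-1,j} rho(j)],
  phi_{k,j} = phi_{k-1,j} - phi_{kk} phi_{k-1,k-j},  j = 1..k-1.
Step k = 1:
  phi_11 = rho(1) = -0.3624.
Step k = 2:
  phi_22 = [rho(2) - phi_11 rho(1)] / [1 - phi_11 rho(1)] = [-0.145 - (-0.3624)(-0.3624)] / [1 - (-0.3624)(-0.3624)]
         = -0.27633376 / 0.86866624 = -0.318113.
  Update: phi_21 = phi_11 - phi_22 phi_11 = -0.3624 - (-0.318113)(-0.3624) = -0.477684.
Step k = 3:
  phi_33 = [rho(3) - phi_21 rho(2) - phi_22 rho(1)] / [1 - phi_21 rho(1) - phi_22 rho(2)]
    numerator   = 0.3922 - (-0.477684)(-0.145) - (-0.318113)(-0.3624) = 0.20765177
    denominator = 1 - (-0.477684)(-0.3624) - (-0.318113)(-0.145) = 0.78076096
  phi_33 = 0.20765177 / 0.78076096 = 0.266.
Therefore phi_{33} = 0.2660.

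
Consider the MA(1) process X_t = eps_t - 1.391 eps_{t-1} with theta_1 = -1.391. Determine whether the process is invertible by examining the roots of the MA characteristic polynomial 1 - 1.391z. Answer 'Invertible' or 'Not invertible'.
\text{Not invertible}

The MA(q) characteristic polynomial is P(z) = 1 - 1.391z.
Invertibility requires all roots to lie outside the unit circle, i.e. |z| > 1 for every root.
This is linear in z: 1 + (-1.391) z = 0  =>  z = -1/(-1.391) = 0.718907,  |z| = 0.718907.
Moduli of all roots: 0.7189.
All moduli strictly greater than 1? No.
Verdict: Not invertible.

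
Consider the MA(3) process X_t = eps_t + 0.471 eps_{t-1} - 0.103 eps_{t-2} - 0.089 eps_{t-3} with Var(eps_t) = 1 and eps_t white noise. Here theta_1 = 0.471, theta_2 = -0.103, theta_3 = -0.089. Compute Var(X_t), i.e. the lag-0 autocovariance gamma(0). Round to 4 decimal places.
\gamma(0) = 1.2404

For an MA(q) process X_t = eps_t + sum_i theta_i eps_{t-i} with
Var(eps_t) = sigma^2, the variance is
  gamma(0) = sigma^2 * (1 + sum_i theta_i^2).
  sum_i theta_i^2 = (0.471)^2 + (-0.103)^2 + (-0.089)^2 = 0.221841 + 0.010609 + 0.007921 = 0.240371.
  gamma(0) = 1 * (1 + 0.240371) = 1 * 1.240371 = 1.240371, which rounds to 1.2404.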